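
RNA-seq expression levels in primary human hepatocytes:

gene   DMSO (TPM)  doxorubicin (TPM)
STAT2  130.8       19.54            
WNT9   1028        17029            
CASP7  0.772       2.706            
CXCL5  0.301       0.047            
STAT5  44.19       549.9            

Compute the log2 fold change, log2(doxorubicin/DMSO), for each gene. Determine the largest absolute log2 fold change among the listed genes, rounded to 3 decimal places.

4.050

log2(19.54/130.8) = -2.743  (STAT2)
log2(17029/1028) = 4.050  (WNT9)
log2(2.706/0.772) = 1.809  (CASP7)
log2(0.047/0.301) = -2.679  (CXCL5)
log2(549.9/44.19) = 3.637  (STAT5)
The largest magnitude belongs to WNT9.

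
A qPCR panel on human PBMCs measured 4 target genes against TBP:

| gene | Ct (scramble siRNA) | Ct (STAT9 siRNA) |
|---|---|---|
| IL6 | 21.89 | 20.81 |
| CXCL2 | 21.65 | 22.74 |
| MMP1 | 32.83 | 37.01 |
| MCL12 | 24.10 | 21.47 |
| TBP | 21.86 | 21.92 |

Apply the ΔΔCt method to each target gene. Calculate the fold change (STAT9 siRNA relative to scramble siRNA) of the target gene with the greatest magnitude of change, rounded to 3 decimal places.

IL6: ΔΔCt = (20.81−21.92) − (21.89−21.86) = -1.11 − 0.03 = -1.14; fold change = 2^1.14 = 2.204
CXCL2: ΔΔCt = (22.74−21.92) − (21.65−21.86) = 0.82 − (-0.21) = 1.03; fold change = 2^-1.03 = 0.490
MMP1: ΔΔCt = (37.01−21.92) − (32.83−21.86) = 15.09 − 10.97 = 4.12; fold change = 2^-4.12 = 0.058
MCL12: ΔΔCt = (21.47−21.92) − (24.10−21.86) = -0.45 − 2.24 = -2.69; fold change = 2^2.69 = 6.453
MMP1 has the largest |ΔΔCt| = 4.12.

0.058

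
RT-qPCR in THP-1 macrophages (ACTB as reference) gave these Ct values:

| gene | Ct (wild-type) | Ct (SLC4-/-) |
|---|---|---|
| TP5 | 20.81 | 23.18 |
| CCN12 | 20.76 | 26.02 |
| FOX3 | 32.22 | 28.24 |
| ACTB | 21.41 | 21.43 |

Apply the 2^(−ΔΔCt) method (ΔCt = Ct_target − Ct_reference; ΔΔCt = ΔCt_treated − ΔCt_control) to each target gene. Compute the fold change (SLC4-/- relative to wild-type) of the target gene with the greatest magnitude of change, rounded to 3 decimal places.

0.026

TP5: ΔΔCt = (23.18−21.43) − (20.81−21.41) = 1.75 − (-0.60) = 2.35; fold change = 2^-2.35 = 0.196
CCN12: ΔΔCt = (26.02−21.43) − (20.76−21.41) = 4.59 − (-0.65) = 5.24; fold change = 2^-5.24 = 0.026
FOX3: ΔΔCt = (28.24−21.43) − (32.22−21.41) = 6.81 − 10.81 = -4.00; fold change = 2^4.00 = 16.000
CCN12 has the largest |ΔΔCt| = 5.24.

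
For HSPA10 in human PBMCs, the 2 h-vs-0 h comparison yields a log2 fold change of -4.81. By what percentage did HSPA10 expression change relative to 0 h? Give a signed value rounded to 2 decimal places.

-96.44%

Fold change = 2^(-4.81) = 0.0356
Percent change = (FC − 1) × 100% = (0.0356 − 1) × 100 = -96.44%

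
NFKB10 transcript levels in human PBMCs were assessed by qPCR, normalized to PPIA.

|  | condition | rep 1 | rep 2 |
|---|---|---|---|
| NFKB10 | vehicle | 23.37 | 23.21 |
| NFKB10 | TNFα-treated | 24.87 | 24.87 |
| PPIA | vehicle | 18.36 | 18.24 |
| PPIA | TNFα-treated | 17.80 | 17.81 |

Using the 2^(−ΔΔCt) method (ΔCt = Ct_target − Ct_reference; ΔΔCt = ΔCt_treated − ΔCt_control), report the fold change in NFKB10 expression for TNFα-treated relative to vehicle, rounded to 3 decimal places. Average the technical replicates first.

Mean Ct: NFKB10 vehicle 23.290; NFKB10 TNFα-treated 24.870; PPIA vehicle 18.300; PPIA TNFα-treated 17.805
ΔCt(vehicle) = 23.290 − 18.300 = 4.990
ΔCt(TNFα-treated) = 24.870 − 17.805 = 7.065
ΔΔCt = 7.065 − 4.990 = 2.075
Fold change = 2^(−2.075) = 0.2373

0.237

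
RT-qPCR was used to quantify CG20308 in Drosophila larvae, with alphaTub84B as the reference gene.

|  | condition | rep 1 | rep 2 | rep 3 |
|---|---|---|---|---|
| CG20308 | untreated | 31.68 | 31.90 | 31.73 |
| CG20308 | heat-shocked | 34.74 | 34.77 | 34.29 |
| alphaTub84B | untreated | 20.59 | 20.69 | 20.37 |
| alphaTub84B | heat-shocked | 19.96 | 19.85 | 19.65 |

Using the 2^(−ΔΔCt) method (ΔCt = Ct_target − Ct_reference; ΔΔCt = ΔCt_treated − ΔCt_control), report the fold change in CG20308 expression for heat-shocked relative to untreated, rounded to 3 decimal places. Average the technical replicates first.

Mean Ct: CG20308 untreated 31.770; CG20308 heat-shocked 34.600; alphaTub84B untreated 20.550; alphaTub84B heat-shocked 19.820
ΔCt(untreated) = 31.770 − 20.550 = 11.220
ΔCt(heat-shocked) = 34.600 − 19.820 = 14.780
ΔΔCt = 14.780 − 11.220 = 3.560
Fold change = 2^(−3.560) = 0.0848

0.085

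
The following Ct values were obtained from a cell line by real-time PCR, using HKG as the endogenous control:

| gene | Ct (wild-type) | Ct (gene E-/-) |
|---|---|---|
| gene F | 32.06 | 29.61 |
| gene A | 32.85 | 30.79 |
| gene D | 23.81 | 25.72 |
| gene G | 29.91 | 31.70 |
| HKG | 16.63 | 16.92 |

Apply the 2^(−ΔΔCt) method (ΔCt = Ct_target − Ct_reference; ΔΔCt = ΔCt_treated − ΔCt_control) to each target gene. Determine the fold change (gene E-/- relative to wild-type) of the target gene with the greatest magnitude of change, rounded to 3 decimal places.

gene F: ΔΔCt = (29.61−16.92) − (32.06−16.63) = 12.69 − 15.43 = -2.74; fold change = 2^2.74 = 6.681
gene A: ΔΔCt = (30.79−16.92) − (32.85−16.63) = 13.87 − 16.22 = -2.35; fold change = 2^2.35 = 5.098
gene D: ΔΔCt = (25.72−16.92) − (23.81−16.63) = 8.80 − 7.18 = 1.62; fold change = 2^-1.62 = 0.325
gene G: ΔΔCt = (31.70−16.92) − (29.91−16.63) = 14.78 − 13.28 = 1.50; fold change = 2^-1.50 = 0.354
gene F has the largest |ΔΔCt| = 2.74.

6.681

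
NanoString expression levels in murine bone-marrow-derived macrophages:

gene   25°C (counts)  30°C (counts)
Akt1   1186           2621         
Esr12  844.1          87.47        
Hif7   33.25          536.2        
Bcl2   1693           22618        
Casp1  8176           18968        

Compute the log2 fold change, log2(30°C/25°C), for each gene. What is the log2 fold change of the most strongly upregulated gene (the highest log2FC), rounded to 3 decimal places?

4.011

log2(2621/1186) = 1.144  (Akt1)
log2(87.47/844.1) = -3.271  (Esr12)
log2(536.2/33.25) = 4.011  (Hif7)
log2(22618/1693) = 3.740  (Bcl2)
log2(18968/8176) = 1.214  (Casp1)
Hif7 is most strongly upregulated.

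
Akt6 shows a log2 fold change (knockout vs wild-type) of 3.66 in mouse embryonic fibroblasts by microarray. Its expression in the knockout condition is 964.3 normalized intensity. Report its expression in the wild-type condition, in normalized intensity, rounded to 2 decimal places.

76.29

Fold change = 2^(3.66) = 12.6407
wild-type expression = 964.3 / 12.6407 = 76.29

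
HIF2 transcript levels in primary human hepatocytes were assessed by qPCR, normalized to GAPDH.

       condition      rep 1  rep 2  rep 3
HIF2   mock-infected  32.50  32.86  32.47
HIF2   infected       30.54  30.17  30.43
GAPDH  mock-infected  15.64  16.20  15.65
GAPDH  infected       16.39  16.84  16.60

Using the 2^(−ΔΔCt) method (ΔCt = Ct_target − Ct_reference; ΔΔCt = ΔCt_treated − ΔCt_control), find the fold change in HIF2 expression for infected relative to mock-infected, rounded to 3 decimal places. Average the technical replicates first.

Mean Ct: HIF2 mock-infected 32.610; HIF2 infected 30.380; GAPDH mock-infected 15.830; GAPDH infected 16.610
ΔCt(mock-infected) = 32.610 − 15.830 = 16.780
ΔCt(infected) = 30.380 − 16.610 = 13.770
ΔΔCt = 13.770 − 16.780 = -3.010
Fold change = 2^(−(-3.010)) = 2^3.010 = 8.0556

8.056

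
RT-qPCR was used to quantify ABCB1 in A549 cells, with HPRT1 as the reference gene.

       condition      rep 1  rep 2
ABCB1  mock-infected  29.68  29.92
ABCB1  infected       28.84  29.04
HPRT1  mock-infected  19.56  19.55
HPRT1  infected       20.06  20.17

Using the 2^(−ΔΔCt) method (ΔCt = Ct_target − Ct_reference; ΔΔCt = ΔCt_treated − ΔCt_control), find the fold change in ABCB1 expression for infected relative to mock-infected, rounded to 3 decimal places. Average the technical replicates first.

2.676

Mean Ct: ABCB1 mock-infected 29.800; ABCB1 infected 28.940; HPRT1 mock-infected 19.555; HPRT1 infected 20.115
ΔCt(mock-infected) = 29.800 − 19.555 = 10.245
ΔCt(infected) = 28.940 − 20.115 = 8.825
ΔΔCt = 8.825 − 10.245 = -1.420
Fold change = 2^(−(-1.420)) = 2^1.420 = 2.6759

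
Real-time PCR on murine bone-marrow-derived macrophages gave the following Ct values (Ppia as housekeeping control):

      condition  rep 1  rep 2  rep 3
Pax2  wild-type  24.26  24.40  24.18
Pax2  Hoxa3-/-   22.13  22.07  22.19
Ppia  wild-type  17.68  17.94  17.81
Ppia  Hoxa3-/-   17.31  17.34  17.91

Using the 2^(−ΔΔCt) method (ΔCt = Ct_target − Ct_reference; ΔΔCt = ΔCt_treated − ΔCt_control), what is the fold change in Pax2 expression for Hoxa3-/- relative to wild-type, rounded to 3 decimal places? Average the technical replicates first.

Mean Ct: Pax2 wild-type 24.280; Pax2 Hoxa3-/- 22.130; Ppia wild-type 17.810; Ppia Hoxa3-/- 17.520
ΔCt(wild-type) = 24.280 − 17.810 = 6.470
ΔCt(Hoxa3-/-) = 22.130 − 17.520 = 4.610
ΔΔCt = 4.610 − 6.470 = -1.860
Fold change = 2^(−(-1.860)) = 2^1.860 = 3.6301

3.630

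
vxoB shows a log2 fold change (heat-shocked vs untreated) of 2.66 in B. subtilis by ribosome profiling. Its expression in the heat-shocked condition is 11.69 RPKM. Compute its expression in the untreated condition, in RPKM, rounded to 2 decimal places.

1.85

Fold change = 2^(2.66) = 6.3203
untreated expression = 11.69 / 6.3203 = 1.85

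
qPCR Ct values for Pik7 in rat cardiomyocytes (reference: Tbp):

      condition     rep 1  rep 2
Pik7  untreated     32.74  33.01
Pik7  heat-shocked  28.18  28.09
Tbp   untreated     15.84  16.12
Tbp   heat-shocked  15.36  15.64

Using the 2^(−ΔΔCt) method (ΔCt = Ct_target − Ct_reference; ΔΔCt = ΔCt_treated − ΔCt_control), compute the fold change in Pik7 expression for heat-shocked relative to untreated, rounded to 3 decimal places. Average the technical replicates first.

Mean Ct: Pik7 untreated 32.875; Pik7 heat-shocked 28.135; Tbp untreated 15.980; Tbp heat-shocked 15.500
ΔCt(untreated) = 32.875 − 15.980 = 16.895
ΔCt(heat-shocked) = 28.135 − 15.500 = 12.635
ΔΔCt = 12.635 − 16.895 = -4.260
Fold change = 2^(−(-4.260)) = 2^4.260 = 19.1597

19.160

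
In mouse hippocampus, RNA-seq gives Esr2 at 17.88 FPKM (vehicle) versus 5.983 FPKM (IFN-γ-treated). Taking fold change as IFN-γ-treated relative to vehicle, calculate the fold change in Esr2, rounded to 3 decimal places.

Fold change = 5.983 / 17.88 = 0.3346
Esr2 is downregulated.

0.335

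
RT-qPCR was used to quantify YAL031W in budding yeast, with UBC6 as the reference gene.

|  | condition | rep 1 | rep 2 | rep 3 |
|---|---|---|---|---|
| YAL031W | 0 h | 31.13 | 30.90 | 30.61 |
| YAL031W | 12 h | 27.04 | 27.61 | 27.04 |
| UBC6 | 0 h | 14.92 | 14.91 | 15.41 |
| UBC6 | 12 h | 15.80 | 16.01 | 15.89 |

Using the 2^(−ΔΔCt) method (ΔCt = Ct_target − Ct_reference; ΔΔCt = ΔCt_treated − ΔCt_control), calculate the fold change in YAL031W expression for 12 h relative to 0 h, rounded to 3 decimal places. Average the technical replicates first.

Mean Ct: YAL031W 0 h 30.880; YAL031W 12 h 27.230; UBC6 0 h 15.080; UBC6 12 h 15.900
ΔCt(0 h) = 30.880 − 15.080 = 15.800
ΔCt(12 h) = 27.230 − 15.900 = 11.330
ΔΔCt = 11.330 − 15.800 = -4.470
Fold change = 2^(−(-4.470)) = 2^4.470 = 22.1618

22.162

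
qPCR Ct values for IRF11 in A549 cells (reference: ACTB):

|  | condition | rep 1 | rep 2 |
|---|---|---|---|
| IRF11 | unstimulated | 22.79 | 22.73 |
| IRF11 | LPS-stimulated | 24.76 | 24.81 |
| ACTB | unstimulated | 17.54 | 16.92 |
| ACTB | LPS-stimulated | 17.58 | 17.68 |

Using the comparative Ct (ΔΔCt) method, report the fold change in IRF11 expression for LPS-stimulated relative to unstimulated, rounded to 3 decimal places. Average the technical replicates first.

0.324

Mean Ct: IRF11 unstimulated 22.760; IRF11 LPS-stimulated 24.785; ACTB unstimulated 17.230; ACTB LPS-stimulated 17.630
ΔCt(unstimulated) = 22.760 − 17.230 = 5.530
ΔCt(LPS-stimulated) = 24.785 − 17.630 = 7.155
ΔΔCt = 7.155 − 5.530 = 1.625
Fold change = 2^(−1.625) = 0.3242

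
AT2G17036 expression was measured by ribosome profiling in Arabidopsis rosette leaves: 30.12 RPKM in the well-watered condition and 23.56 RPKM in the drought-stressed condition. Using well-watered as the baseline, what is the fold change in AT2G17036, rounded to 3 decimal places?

Fold change = 23.56 / 30.12 = 0.7822
AT2G17036 is downregulated.

0.782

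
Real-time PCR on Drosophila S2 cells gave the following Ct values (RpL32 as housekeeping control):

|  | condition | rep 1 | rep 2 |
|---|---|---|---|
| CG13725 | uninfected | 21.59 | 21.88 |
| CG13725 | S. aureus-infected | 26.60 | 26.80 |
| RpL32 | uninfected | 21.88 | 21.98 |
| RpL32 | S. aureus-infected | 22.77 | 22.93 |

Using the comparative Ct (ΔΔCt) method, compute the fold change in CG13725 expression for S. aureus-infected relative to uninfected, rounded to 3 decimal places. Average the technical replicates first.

Mean Ct: CG13725 uninfected 21.735; CG13725 S. aureus-infected 26.700; RpL32 uninfected 21.930; RpL32 S. aureus-infected 22.850
ΔCt(uninfected) = 21.735 − 21.930 = -0.195
ΔCt(S. aureus-infected) = 26.700 − 22.850 = 3.850
ΔΔCt = 3.850 − (-0.195) = 4.045
Fold change = 2^(−4.045) = 0.0606

0.061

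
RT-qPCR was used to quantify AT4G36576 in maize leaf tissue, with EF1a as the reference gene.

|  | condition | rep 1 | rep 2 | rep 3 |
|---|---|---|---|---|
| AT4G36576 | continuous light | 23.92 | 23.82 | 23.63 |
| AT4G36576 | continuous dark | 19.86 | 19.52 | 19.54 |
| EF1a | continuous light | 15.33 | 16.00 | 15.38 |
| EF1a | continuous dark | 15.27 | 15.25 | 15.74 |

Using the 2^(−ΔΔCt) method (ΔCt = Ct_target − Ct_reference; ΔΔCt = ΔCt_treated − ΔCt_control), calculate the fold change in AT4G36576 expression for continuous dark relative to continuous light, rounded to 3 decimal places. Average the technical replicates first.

16.000

Mean Ct: AT4G36576 continuous light 23.790; AT4G36576 continuous dark 19.640; EF1a continuous light 15.570; EF1a continuous dark 15.420
ΔCt(continuous light) = 23.790 − 15.570 = 8.220
ΔCt(continuous dark) = 19.640 − 15.420 = 4.220
ΔΔCt = 4.220 − 8.220 = -4.000
Fold change = 2^(−(-4.000)) = 2^4.000 = 16.0000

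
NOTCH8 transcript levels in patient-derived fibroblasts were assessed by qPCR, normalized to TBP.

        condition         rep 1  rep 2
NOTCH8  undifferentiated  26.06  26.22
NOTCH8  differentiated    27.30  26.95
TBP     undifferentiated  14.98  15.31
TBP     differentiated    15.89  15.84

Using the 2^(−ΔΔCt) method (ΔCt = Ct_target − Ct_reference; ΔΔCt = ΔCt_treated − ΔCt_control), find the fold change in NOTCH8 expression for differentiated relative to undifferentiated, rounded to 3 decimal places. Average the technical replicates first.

0.832

Mean Ct: NOTCH8 undifferentiated 26.140; NOTCH8 differentiated 27.125; TBP undifferentiated 15.145; TBP differentiated 15.865
ΔCt(undifferentiated) = 26.140 − 15.145 = 10.995
ΔCt(differentiated) = 27.125 − 15.865 = 11.260
ΔΔCt = 11.260 − 10.995 = 0.265
Fold change = 2^(−0.265) = 0.8322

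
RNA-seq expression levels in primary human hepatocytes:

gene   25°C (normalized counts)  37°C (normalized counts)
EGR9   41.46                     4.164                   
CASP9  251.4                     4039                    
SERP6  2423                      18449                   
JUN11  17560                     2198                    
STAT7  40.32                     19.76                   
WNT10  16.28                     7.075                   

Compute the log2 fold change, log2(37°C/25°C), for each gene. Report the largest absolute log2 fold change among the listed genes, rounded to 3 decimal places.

log2(4.164/41.46) = -3.316  (EGR9)
log2(4039/251.4) = 4.006  (CASP9)
log2(18449/2423) = 2.929  (SERP6)
log2(2198/17560) = -2.998  (JUN11)
log2(19.76/40.32) = -1.029  (STAT7)
log2(7.075/16.28) = -1.202  (WNT10)
The largest magnitude belongs to CASP9.

4.006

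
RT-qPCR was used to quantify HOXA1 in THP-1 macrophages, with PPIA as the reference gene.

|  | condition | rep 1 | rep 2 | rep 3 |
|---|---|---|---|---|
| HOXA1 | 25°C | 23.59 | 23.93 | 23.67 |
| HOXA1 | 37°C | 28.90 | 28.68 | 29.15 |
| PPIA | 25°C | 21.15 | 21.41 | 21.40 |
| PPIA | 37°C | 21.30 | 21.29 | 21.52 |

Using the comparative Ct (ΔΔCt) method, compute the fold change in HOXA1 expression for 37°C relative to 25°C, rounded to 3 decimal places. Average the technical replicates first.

Mean Ct: HOXA1 25°C 23.730; HOXA1 37°C 28.910; PPIA 25°C 21.320; PPIA 37°C 21.370
ΔCt(25°C) = 23.730 − 21.320 = 2.410
ΔCt(37°C) = 28.910 − 21.370 = 7.540
ΔΔCt = 7.540 − 2.410 = 5.130
Fold change = 2^(−5.130) = 0.0286

0.029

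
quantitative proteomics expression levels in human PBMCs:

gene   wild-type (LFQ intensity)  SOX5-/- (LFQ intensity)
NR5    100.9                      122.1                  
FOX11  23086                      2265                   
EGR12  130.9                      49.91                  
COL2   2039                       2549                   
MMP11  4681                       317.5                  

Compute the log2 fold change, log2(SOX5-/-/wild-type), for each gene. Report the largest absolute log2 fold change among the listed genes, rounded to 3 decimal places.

3.882

log2(122.1/100.9) = 0.275  (NR5)
log2(2265/23086) = -3.349  (FOX11)
log2(49.91/130.9) = -1.391  (EGR12)
log2(2549/2039) = 0.322  (COL2)
log2(317.5/4681) = -3.882  (MMP11)
The largest magnitude belongs to MMP11.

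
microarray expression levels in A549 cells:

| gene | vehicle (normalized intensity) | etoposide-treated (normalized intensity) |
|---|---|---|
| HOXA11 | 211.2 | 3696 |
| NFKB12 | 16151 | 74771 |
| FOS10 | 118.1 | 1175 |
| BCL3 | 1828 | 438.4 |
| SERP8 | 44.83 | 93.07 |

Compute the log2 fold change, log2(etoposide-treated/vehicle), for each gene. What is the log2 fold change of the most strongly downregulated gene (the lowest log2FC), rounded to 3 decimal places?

-2.060

log2(3696/211.2) = 4.129  (HOXA11)
log2(74771/16151) = 2.211  (NFKB12)
log2(1175/118.1) = 3.315  (FOS10)
log2(438.4/1828) = -2.060  (BCL3)
log2(93.07/44.83) = 1.054  (SERP8)
BCL3 is most strongly downregulated.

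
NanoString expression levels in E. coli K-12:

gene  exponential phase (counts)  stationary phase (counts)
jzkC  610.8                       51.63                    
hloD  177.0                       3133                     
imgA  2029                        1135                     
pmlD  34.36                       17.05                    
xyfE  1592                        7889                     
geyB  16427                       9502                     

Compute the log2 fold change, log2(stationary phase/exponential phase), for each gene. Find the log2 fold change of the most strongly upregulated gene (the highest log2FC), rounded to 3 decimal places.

4.146

log2(51.63/610.8) = -3.564  (jzkC)
log2(3133/177.0) = 4.146  (hloD)
log2(1135/2029) = -0.838  (imgA)
log2(17.05/34.36) = -1.011  (pmlD)
log2(7889/1592) = 2.309  (xyfE)
log2(9502/16427) = -0.790  (geyB)
hloD is most strongly upregulated.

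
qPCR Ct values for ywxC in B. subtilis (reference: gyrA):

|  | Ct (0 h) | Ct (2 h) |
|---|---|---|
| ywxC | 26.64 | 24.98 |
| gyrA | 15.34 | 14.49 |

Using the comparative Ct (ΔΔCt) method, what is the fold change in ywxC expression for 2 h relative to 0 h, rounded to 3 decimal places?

1.753

ΔCt(0 h) = 26.640 − 15.340 = 11.300
ΔCt(2 h) = 24.980 − 14.490 = 10.490
ΔΔCt = 10.490 − 11.300 = -0.810
Fold change = 2^(−(-0.810)) = 2^0.810 = 1.7532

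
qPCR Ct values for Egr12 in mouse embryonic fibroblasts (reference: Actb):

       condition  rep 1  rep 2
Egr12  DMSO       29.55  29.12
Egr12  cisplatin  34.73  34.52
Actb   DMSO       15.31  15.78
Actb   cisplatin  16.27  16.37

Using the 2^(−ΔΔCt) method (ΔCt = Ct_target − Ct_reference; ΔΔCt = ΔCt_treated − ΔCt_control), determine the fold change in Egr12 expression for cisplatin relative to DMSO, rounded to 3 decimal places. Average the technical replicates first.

0.044

Mean Ct: Egr12 DMSO 29.335; Egr12 cisplatin 34.625; Actb DMSO 15.545; Actb cisplatin 16.320
ΔCt(DMSO) = 29.335 − 15.545 = 13.790
ΔCt(cisplatin) = 34.625 − 16.320 = 18.305
ΔΔCt = 18.305 − 13.790 = 4.515
Fold change = 2^(−4.515) = 0.0437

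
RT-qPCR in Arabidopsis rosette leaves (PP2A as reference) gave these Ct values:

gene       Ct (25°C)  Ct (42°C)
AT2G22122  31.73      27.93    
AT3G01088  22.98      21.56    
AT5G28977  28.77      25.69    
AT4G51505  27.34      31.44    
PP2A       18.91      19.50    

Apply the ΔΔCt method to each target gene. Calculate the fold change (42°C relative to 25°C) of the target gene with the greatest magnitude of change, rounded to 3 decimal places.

20.966

AT2G22122: ΔΔCt = (27.93−19.50) − (31.73−18.91) = 8.43 − 12.82 = -4.39; fold change = 2^4.39 = 20.966
AT3G01088: ΔΔCt = (21.56−19.50) − (22.98−18.91) = 2.06 − 4.07 = -2.01; fold change = 2^2.01 = 4.028
AT5G28977: ΔΔCt = (25.69−19.50) − (28.77−18.91) = 6.19 − 9.86 = -3.67; fold change = 2^3.67 = 12.729
AT4G51505: ΔΔCt = (31.44−19.50) − (27.34−18.91) = 11.94 − 8.43 = 3.51; fold change = 2^-3.51 = 0.088
AT2G22122 has the largest |ΔΔCt| = 4.39.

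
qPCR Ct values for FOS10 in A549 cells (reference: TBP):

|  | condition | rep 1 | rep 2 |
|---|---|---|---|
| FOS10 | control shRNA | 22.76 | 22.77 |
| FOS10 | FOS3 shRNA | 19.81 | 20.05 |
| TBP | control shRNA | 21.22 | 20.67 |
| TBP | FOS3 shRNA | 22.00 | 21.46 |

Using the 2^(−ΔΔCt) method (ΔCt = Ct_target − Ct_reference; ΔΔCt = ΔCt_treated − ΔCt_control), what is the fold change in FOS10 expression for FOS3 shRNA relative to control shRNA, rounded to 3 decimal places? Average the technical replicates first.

Mean Ct: FOS10 control shRNA 22.765; FOS10 FOS3 shRNA 19.930; TBP control shRNA 20.945; TBP FOS3 shRNA 21.730
ΔCt(control shRNA) = 22.765 − 20.945 = 1.820
ΔCt(FOS3 shRNA) = 19.930 − 21.730 = -1.800
ΔΔCt = -1.800 − 1.820 = -3.620
Fold change = 2^(−(-3.620)) = 2^3.620 = 12.2950

12.295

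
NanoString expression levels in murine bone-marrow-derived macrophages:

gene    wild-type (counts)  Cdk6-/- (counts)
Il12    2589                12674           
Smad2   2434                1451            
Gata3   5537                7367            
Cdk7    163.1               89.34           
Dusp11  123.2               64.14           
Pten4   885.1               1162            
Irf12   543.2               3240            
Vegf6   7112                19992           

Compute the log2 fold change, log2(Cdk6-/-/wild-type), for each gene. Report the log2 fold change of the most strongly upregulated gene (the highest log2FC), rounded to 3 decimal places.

2.576

log2(12674/2589) = 2.291  (Il12)
log2(1451/2434) = -0.746  (Smad2)
log2(7367/5537) = 0.412  (Gata3)
log2(89.34/163.1) = -0.868  (Cdk7)
log2(64.14/123.2) = -0.942  (Dusp11)
log2(1162/885.1) = 0.393  (Pten4)
log2(3240/543.2) = 2.576  (Irf12)
log2(19992/7112) = 1.491  (Vegf6)
Irf12 is most strongly upregulated.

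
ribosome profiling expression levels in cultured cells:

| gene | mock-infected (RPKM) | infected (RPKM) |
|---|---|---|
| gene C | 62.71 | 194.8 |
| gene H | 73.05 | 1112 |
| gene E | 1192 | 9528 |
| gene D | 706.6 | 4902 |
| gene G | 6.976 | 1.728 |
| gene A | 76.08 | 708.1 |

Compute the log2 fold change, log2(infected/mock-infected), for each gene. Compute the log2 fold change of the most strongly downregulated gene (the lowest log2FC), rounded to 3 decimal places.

log2(194.8/62.71) = 1.635  (gene C)
log2(1112/73.05) = 3.928  (gene H)
log2(9528/1192) = 2.999  (gene E)
log2(4902/706.6) = 2.794  (gene D)
log2(1.728/6.976) = -2.013  (gene G)
log2(708.1/76.08) = 3.218  (gene A)
gene G is most strongly downregulated.

-2.013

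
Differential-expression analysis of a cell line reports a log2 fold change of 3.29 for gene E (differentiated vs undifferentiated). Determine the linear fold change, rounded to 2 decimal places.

Fold change = 2^(3.29) = 9.781

9.78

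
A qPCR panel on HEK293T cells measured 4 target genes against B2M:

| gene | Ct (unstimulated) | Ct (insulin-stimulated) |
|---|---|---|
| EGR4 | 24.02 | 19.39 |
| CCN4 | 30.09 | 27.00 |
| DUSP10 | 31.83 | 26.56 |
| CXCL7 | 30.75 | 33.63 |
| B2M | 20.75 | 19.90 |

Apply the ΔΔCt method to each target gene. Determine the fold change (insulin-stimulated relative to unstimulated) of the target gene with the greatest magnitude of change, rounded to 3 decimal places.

21.407

EGR4: ΔΔCt = (19.39−19.90) − (24.02−20.75) = -0.51 − 3.27 = -3.78; fold change = 2^3.78 = 13.737
CCN4: ΔΔCt = (27.00−19.90) − (30.09−20.75) = 7.10 − 9.34 = -2.24; fold change = 2^2.24 = 4.724
DUSP10: ΔΔCt = (26.56−19.90) − (31.83−20.75) = 6.66 − 11.08 = -4.42; fold change = 2^4.42 = 21.407
CXCL7: ΔΔCt = (33.63−19.90) − (30.75−20.75) = 13.73 − 10.00 = 3.73; fold change = 2^-3.73 = 0.075
DUSP10 has the largest |ΔΔCt| = 4.42.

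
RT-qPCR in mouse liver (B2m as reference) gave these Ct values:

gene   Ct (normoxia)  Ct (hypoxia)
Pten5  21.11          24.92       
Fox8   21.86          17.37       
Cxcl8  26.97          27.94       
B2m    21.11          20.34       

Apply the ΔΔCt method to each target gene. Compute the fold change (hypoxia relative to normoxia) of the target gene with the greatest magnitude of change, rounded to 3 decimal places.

Pten5: ΔΔCt = (24.92−20.34) − (21.11−21.11) = 4.58 − 0.00 = 4.58; fold change = 2^-4.58 = 0.042
Fox8: ΔΔCt = (17.37−20.34) − (21.86−21.11) = -2.97 − 0.75 = -3.72; fold change = 2^3.72 = 13.177
Cxcl8: ΔΔCt = (27.94−20.34) − (26.97−21.11) = 7.60 − 5.86 = 1.74; fold change = 2^-1.74 = 0.299
Pten5 has the largest |ΔΔCt| = 4.58.

0.042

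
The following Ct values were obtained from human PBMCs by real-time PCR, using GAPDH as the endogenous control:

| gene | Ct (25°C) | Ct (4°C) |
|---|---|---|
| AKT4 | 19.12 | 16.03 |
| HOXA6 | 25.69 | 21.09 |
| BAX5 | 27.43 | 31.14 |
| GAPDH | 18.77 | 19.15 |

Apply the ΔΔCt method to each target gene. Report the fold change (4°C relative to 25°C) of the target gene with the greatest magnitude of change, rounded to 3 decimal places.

AKT4: ΔΔCt = (16.03−19.15) − (19.12−18.77) = -3.12 − 0.35 = -3.47; fold change = 2^3.47 = 11.081
HOXA6: ΔΔCt = (21.09−19.15) − (25.69−18.77) = 1.94 − 6.92 = -4.98; fold change = 2^4.98 = 31.559
BAX5: ΔΔCt = (31.14−19.15) − (27.43−18.77) = 11.99 − 8.66 = 3.33; fold change = 2^-3.33 = 0.099
HOXA6 has the largest |ΔΔCt| = 4.98.

31.559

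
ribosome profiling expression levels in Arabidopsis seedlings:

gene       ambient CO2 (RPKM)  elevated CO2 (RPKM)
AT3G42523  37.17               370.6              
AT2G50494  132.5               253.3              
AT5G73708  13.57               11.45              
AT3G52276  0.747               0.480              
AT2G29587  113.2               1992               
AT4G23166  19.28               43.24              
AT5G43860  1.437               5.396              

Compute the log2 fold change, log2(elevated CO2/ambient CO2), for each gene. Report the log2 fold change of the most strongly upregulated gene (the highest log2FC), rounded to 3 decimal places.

log2(370.6/37.17) = 3.318  (AT3G42523)
log2(253.3/132.5) = 0.935  (AT2G50494)
log2(11.45/13.57) = -0.245  (AT5G73708)
log2(0.480/0.747) = -0.638  (AT3G52276)
log2(1992/113.2) = 4.137  (AT2G29587)
log2(43.24/19.28) = 1.165  (AT4G23166)
log2(5.396/1.437) = 1.909  (AT5G43860)
AT2G29587 is most strongly upregulated.

4.137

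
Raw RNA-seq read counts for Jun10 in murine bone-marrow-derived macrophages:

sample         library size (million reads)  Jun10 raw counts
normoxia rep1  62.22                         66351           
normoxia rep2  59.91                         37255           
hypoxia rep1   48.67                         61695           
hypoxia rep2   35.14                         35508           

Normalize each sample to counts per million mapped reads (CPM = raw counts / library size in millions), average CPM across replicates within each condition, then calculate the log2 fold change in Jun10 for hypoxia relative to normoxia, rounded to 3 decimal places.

0.432

CPM(normoxia rep1) = 66351 / 62.22 = 1066.3934
CPM(normoxia rep2) = 37255 / 59.91 = 621.8494
CPM(hypoxia rep1) = 61695 / 48.67 = 1267.6187
CPM(hypoxia rep2) = 35508 / 35.14 = 1010.4724
mean CPM(normoxia) = 844.1214; mean CPM(hypoxia) = 1139.0455
Fold change = 1139.0455 / 844.1214 = 1.34939
log2(1.34939) = 0.4323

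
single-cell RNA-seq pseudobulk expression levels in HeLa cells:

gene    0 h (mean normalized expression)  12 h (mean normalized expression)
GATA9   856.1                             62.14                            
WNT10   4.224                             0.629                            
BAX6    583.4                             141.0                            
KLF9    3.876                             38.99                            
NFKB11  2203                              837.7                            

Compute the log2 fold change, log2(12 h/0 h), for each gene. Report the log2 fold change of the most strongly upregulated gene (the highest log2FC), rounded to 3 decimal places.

3.330

log2(62.14/856.1) = -3.784  (GATA9)
log2(0.629/4.224) = -2.747  (WNT10)
log2(141.0/583.4) = -2.049  (BAX6)
log2(38.99/3.876) = 3.330  (KLF9)
log2(837.7/2203) = -1.395  (NFKB11)
KLF9 is most strongly upregulated.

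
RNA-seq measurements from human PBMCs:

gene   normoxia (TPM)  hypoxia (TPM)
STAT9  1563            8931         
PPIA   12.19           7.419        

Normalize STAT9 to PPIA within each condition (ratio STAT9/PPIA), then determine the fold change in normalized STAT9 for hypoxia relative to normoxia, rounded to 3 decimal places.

STAT9/PPIA (normoxia) = 1563 / 12.19 = 128.22
STAT9/PPIA (hypoxia) = 8931 / 7.419 = 1203.8
Fold change = 1203.8 / 128.22 = 9.3886

9.389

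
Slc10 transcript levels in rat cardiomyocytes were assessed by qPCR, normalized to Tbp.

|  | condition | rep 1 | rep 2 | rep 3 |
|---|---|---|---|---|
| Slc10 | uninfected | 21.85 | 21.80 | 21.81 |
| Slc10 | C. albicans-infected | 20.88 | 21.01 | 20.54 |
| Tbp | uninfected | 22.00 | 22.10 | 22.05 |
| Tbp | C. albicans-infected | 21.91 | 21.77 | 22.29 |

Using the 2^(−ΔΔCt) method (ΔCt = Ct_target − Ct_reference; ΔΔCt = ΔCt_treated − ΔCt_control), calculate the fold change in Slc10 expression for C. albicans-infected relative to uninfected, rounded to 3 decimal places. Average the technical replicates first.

Mean Ct: Slc10 uninfected 21.820; Slc10 C. albicans-infected 20.810; Tbp uninfected 22.050; Tbp C. albicans-infected 21.990
ΔCt(uninfected) = 21.820 − 22.050 = -0.230
ΔCt(C. albicans-infected) = 20.810 − 21.990 = -1.180
ΔΔCt = -1.180 − (-0.230) = -0.950
Fold change = 2^(−(-0.950)) = 2^0.950 = 1.9319

1.932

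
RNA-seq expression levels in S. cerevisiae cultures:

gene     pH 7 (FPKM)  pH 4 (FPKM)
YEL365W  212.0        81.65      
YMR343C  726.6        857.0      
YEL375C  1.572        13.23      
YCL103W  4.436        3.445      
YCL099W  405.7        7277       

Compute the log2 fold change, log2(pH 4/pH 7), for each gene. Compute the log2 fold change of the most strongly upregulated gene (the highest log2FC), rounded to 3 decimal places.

log2(81.65/212.0) = -1.377  (YEL365W)
log2(857.0/726.6) = 0.238  (YMR343C)
log2(13.23/1.572) = 3.073  (YEL375C)
log2(3.445/4.436) = -0.365  (YCL103W)
log2(7277/405.7) = 4.165  (YCL099W)
YCL099W is most strongly upregulated.

4.165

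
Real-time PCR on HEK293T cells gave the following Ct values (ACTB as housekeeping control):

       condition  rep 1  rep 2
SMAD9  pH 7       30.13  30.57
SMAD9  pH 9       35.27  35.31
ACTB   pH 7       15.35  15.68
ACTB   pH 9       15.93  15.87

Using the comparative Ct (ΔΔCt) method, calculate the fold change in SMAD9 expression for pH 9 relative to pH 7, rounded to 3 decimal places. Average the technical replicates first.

Mean Ct: SMAD9 pH 7 30.350; SMAD9 pH 9 35.290; ACTB pH 7 15.515; ACTB pH 9 15.900
ΔCt(pH 7) = 30.350 − 15.515 = 14.835
ΔCt(pH 9) = 35.290 − 15.900 = 19.390
ΔΔCt = 19.390 − 14.835 = 4.555
Fold change = 2^(−4.555) = 0.0425

0.043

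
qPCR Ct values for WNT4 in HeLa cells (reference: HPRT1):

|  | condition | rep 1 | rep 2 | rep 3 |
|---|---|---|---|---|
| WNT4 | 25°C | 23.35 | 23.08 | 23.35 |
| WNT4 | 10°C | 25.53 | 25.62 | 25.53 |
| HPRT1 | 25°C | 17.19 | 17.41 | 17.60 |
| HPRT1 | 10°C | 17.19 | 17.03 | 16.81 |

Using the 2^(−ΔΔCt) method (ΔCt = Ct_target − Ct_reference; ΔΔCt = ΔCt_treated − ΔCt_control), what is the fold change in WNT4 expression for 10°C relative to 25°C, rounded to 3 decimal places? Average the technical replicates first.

0.155

Mean Ct: WNT4 25°C 23.260; WNT4 10°C 25.560; HPRT1 25°C 17.400; HPRT1 10°C 17.010
ΔCt(25°C) = 23.260 − 17.400 = 5.860
ΔCt(10°C) = 25.560 − 17.010 = 8.550
ΔΔCt = 8.550 − 5.860 = 2.690
Fold change = 2^(−2.690) = 0.1550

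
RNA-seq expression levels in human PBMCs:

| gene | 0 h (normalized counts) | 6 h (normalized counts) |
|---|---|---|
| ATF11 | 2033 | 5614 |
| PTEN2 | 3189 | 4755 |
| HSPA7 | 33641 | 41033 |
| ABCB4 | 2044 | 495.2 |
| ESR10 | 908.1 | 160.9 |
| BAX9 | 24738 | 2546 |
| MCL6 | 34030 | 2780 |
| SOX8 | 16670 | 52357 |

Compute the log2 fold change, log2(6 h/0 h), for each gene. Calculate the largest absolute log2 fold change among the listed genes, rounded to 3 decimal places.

log2(5614/2033) = 1.465  (ATF11)
log2(4755/3189) = 0.576  (PTEN2)
log2(41033/33641) = 0.287  (HSPA7)
log2(495.2/2044) = -2.045  (ABCB4)
log2(160.9/908.1) = -2.497  (ESR10)
log2(2546/24738) = -3.280  (BAX9)
log2(2780/34030) = -3.614  (MCL6)
log2(52357/16670) = 1.651  (SOX8)
The largest magnitude belongs to MCL6.

3.614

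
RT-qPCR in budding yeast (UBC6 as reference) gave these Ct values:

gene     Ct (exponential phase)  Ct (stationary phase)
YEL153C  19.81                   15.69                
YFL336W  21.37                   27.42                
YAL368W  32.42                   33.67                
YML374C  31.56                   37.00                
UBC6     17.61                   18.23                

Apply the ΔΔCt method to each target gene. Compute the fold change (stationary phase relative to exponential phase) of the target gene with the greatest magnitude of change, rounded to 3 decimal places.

0.023

YEL153C: ΔΔCt = (15.69−18.23) − (19.81−17.61) = -2.54 − 2.20 = -4.74; fold change = 2^4.74 = 26.723
YFL336W: ΔΔCt = (27.42−18.23) − (21.37−17.61) = 9.19 − 3.76 = 5.43; fold change = 2^-5.43 = 0.023
YAL368W: ΔΔCt = (33.67−18.23) − (32.42−17.61) = 15.44 − 14.81 = 0.63; fold change = 2^-0.63 = 0.646
YML374C: ΔΔCt = (37.00−18.23) − (31.56−17.61) = 18.77 − 13.95 = 4.82; fold change = 2^-4.82 = 0.035
YFL336W has the largest |ΔΔCt| = 5.43.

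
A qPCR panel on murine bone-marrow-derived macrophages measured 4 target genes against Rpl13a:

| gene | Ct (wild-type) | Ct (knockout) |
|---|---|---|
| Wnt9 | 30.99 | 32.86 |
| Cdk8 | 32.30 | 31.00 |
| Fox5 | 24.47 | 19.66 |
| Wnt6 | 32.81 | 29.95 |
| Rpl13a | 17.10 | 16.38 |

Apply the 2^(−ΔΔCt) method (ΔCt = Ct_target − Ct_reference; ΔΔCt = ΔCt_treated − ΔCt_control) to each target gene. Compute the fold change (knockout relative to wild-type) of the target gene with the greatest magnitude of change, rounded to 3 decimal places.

17.030

Wnt9: ΔΔCt = (32.86−16.38) − (30.99−17.10) = 16.48 − 13.89 = 2.59; fold change = 2^-2.59 = 0.166
Cdk8: ΔΔCt = (31.00−16.38) − (32.30−17.10) = 14.62 − 15.20 = -0.58; fold change = 2^0.58 = 1.495
Fox5: ΔΔCt = (19.66−16.38) − (24.47−17.10) = 3.28 − 7.37 = -4.09; fold change = 2^4.09 = 17.030
Wnt6: ΔΔCt = (29.95−16.38) − (32.81−17.10) = 13.57 − 15.71 = -2.14; fold change = 2^2.14 = 4.408
Fox5 has the largest |ΔΔCt| = 4.09.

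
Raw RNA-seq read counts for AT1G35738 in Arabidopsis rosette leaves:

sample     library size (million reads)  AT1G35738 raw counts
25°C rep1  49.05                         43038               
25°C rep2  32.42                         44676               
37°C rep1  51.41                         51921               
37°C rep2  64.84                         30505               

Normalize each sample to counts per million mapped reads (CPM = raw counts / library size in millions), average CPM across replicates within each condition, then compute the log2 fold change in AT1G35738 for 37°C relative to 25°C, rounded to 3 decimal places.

-0.607

CPM(25°C rep1) = 43038 / 49.05 = 877.4312
CPM(25°C rep2) = 44676 / 32.42 = 1378.0382
CPM(37°C rep1) = 51921 / 51.41 = 1009.9397
CPM(37°C rep2) = 30505 / 64.84 = 470.4658
mean CPM(25°C) = 1127.7347; mean CPM(37°C) = 740.2027
Fold change = 740.2027 / 1127.7347 = 0.65636
log2(0.65636) = -0.6074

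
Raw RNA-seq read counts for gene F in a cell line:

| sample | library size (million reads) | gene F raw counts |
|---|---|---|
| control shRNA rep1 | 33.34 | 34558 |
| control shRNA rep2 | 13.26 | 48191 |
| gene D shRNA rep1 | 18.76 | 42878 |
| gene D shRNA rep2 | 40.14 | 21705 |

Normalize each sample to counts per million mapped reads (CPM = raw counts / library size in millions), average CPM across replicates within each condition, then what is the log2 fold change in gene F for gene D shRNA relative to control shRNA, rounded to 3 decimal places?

-0.725

CPM(control shRNA rep1) = 34558 / 33.34 = 1036.5327
CPM(control shRNA rep2) = 48191 / 13.26 = 3634.3137
CPM(gene D shRNA rep1) = 42878 / 18.76 = 2285.6077
CPM(gene D shRNA rep2) = 21705 / 40.14 = 540.7324
mean CPM(control shRNA) = 2335.4232; mean CPM(gene D shRNA) = 1413.1701
Fold change = 1413.1701 / 2335.4232 = 0.60510
log2(0.60510) = -0.7247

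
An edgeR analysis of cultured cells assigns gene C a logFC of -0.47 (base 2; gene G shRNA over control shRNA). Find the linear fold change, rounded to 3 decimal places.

Fold change = 2^(-0.47) = 0.7220
That is, gene C drops to 72.2% of the control shRNA level.

0.722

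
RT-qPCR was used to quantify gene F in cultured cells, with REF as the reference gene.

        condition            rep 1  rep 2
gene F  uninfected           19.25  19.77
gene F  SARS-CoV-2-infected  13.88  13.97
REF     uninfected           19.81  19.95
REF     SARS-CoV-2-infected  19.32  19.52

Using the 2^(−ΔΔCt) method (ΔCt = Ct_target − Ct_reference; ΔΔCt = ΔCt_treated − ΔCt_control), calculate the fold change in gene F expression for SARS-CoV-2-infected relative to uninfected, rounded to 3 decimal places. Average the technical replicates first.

Mean Ct: gene F uninfected 19.510; gene F SARS-CoV-2-infected 13.925; REF uninfected 19.880; REF SARS-CoV-2-infected 19.420
ΔCt(uninfected) = 19.510 − 19.880 = -0.370
ΔCt(SARS-CoV-2-infected) = 13.925 − 19.420 = -5.495
ΔΔCt = -5.495 − (-0.370) = -5.125
Fold change = 2^(−(-5.125)) = 2^5.125 = 34.8962

34.896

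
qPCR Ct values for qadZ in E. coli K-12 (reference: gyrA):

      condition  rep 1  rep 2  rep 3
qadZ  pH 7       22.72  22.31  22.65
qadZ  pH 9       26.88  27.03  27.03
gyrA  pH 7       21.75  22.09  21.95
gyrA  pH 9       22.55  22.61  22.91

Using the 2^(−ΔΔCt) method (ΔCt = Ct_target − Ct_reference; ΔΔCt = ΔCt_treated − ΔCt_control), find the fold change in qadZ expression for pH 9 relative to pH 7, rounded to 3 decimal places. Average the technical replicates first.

0.079

Mean Ct: qadZ pH 7 22.560; qadZ pH 9 26.980; gyrA pH 7 21.930; gyrA pH 9 22.690
ΔCt(pH 7) = 22.560 − 21.930 = 0.630
ΔCt(pH 9) = 26.980 − 22.690 = 4.290
ΔΔCt = 4.290 − 0.630 = 3.660
Fold change = 2^(−3.660) = 0.0791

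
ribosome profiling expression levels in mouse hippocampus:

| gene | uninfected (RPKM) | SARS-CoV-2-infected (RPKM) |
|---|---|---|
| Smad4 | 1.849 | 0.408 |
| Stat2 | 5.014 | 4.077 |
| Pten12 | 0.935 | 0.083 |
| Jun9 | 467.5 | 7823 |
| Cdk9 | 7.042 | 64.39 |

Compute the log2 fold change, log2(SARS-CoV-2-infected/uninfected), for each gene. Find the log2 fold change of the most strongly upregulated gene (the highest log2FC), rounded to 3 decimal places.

4.065

log2(0.408/1.849) = -2.180  (Smad4)
log2(4.077/5.014) = -0.298  (Stat2)
log2(0.083/0.935) = -3.494  (Pten12)
log2(7823/467.5) = 4.065  (Jun9)
log2(64.39/7.042) = 3.193  (Cdk9)
Jun9 is most strongly upregulated.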